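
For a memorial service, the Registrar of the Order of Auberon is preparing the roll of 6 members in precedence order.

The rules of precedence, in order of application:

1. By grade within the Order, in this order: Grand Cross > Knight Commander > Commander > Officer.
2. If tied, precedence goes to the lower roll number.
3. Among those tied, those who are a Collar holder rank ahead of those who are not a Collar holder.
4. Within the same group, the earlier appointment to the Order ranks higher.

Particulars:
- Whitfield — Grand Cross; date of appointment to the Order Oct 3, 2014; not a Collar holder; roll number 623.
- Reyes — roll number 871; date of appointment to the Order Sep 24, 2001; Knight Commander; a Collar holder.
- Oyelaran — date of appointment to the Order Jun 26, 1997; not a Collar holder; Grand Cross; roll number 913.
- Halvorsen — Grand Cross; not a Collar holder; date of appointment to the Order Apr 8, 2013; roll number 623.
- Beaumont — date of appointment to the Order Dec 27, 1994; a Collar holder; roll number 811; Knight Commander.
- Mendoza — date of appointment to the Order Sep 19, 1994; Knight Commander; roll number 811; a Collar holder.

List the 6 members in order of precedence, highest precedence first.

By grade within the Order: Halvorsen, Whitfield and Oyelaran (Grand Cross); then Mendoza, Beaumont and Reyes (Knight Commander).
Among Halvorsen, Whitfield and Oyelaran, by roll number (lower first): Halvorsen and Whitfield (623) before Oyelaran (913).
Halvorsen and Whitfield are each not a Collar holder, so the next rule applies.
Among Halvorsen and Whitfield, by date of appointment to the Order (earlier first): Halvorsen (Apr 8, 2013) before Whitfield (Oct 3, 2014).
Among Mendoza, Beaumont and Reyes, by roll number (lower first): Mendoza and Beaumont (811) before Reyes (871).
Mendoza and Beaumont are each a Collar holder, so the next rule applies.
Among Mendoza and Beaumont, by date of appointment to the Order (earlier first): Mendoza (Sep 19, 1994) before Beaumont (Dec 27, 1994).
Full order: Halvorsen, Whitfield, Oyelaran, Mendoza, Beaumont, Reyes.

Halvorsen, Whitfield, Oyelaran, Mendoza, Beaumont, Reyes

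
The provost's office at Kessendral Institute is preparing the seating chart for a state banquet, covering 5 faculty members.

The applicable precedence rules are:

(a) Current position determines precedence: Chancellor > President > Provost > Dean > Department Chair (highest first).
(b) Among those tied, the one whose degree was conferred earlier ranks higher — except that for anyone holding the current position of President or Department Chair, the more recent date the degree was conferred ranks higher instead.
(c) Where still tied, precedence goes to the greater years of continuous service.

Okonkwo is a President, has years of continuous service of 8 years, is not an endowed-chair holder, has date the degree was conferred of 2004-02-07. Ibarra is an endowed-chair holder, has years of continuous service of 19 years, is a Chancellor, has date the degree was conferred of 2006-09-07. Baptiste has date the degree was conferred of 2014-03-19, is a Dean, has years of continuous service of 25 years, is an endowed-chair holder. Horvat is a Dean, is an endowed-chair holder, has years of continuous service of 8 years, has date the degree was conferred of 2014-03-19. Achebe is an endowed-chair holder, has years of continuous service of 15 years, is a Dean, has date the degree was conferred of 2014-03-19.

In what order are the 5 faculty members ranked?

By current position: Ibarra (Chancellor); then Okonkwo (President); then Baptiste, Achebe and Horvat (Dean).
Baptiste, Achebe and Horvat all have date the degree was conferred 2014-03-19, so the next rule applies.
Among Baptiste, Achebe and Horvat, by years of continuous service (higher first): Baptiste (25 years) before Achebe (15 years) before Horvat (8 years).
Full order: Ibarra, Okonkwo, Baptiste, Achebe, Horvat.

Ibarra, Okonkwo, Baptiste, Achebe, Horvat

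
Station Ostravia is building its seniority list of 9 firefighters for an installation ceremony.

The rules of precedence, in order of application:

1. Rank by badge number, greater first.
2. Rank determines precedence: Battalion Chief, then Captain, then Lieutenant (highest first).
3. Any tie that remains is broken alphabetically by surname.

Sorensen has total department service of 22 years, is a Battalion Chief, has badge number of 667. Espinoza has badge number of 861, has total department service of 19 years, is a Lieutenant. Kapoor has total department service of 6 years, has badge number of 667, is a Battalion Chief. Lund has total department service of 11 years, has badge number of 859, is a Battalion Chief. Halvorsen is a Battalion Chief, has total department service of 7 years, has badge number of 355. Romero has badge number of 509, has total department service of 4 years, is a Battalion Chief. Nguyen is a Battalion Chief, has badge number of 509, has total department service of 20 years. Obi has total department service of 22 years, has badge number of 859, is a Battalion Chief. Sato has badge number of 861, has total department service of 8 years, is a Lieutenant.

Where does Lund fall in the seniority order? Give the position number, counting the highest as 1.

3

By badge number (higher first): Espinoza and Sato (both 861); then Lund and Obi (both 859); then Kapoor and Sorensen (both 667); then Nguyen and Romero (both 509); then Halvorsen (355).
Espinoza and Sato are each Lieutenant, so the next rule applies.
Among Espinoza and Sato, alphabetically by surname: Espinoza before Sato.
Lund and Obi are each Battalion Chief, so the next rule applies.
Among Lund and Obi, alphabetically by surname: Lund before Obi.
Kapoor and Sorensen are each Battalion Chief, so the next rule applies.
Among Kapoor and Sorensen, alphabetically by surname: Kapoor before Sorensen.
Nguyen and Romero are each Battalion Chief, so the next rule applies.
Among Nguyen and Romero, alphabetically by surname: Nguyen before Romero.
Order: Espinoza, Sato, Lund, Obi, Kapoor, Sorensen, Nguyen, Romero, Halvorsen. So position 3.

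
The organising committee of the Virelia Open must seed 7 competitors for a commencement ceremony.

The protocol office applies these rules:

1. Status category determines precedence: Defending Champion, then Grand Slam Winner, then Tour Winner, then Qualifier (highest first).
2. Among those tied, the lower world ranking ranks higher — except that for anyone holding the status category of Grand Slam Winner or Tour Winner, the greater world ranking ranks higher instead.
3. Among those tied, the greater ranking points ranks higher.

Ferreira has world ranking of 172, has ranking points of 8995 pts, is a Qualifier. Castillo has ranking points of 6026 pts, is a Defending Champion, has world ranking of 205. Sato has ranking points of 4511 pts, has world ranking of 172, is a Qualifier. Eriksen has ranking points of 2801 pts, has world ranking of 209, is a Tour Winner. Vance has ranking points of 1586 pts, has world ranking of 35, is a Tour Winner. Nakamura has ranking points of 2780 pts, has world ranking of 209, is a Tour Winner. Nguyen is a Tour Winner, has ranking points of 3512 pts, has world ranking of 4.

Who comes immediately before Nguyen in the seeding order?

By status category: Castillo (Defending Champion); then Eriksen, Nakamura, Vance and Nguyen (Tour Winner); then Ferreira and Sato (Qualifier).
Among Eriksen, Nakamura, Vance and Nguyen, by world ranking (higher first) (reversed rule for this group): Eriksen and Nakamura (209) before Vance (35) before Nguyen (4).
Among Eriksen and Nakamura, by ranking points (higher first): Eriksen (2801 pts) before Nakamura (2780 pts).
Ferreira and Sato both have world ranking 172, so the next rule applies.
Among Ferreira and Sato, by ranking points (higher first): Ferreira (8995 pts) before Sato (4511 pts).
Order: Castillo, Eriksen, Nakamura, Vance, Nguyen, Ferreira, Sato.

Vance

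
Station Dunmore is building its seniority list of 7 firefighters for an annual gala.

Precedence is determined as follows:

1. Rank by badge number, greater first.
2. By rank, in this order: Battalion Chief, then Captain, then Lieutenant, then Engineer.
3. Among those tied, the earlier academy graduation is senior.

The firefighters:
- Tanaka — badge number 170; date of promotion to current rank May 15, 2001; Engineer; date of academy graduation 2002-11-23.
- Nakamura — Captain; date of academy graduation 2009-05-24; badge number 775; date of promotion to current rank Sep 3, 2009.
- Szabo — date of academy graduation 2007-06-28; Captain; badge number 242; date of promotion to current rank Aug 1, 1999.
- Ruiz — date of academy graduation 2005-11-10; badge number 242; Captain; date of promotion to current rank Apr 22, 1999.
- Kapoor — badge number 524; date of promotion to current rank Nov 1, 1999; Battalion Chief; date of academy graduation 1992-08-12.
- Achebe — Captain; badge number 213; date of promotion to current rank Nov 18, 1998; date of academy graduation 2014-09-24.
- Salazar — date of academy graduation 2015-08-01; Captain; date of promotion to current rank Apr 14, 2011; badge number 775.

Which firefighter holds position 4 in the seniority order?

By badge number (higher first): Nakamura and Salazar (both 775); then Kapoor (524); then Ruiz and Szabo (both 242); then Achebe (213); then Tanaka (170).
Nakamura and Salazar are each Captain, so the next rule applies.
Among Nakamura and Salazar, by date of academy graduation (earlier first): Nakamura (2009-05-24) before Salazar (2015-08-01).
Ruiz and Szabo are each Captain, so the next rule applies.
Among Ruiz and Szabo, by date of academy graduation (earlier first): Ruiz (2005-11-10) before Szabo (2007-06-28).
Order: Nakamura, Salazar, Kapoor, Ruiz, Szabo, Achebe, Tanaka.

Ruiz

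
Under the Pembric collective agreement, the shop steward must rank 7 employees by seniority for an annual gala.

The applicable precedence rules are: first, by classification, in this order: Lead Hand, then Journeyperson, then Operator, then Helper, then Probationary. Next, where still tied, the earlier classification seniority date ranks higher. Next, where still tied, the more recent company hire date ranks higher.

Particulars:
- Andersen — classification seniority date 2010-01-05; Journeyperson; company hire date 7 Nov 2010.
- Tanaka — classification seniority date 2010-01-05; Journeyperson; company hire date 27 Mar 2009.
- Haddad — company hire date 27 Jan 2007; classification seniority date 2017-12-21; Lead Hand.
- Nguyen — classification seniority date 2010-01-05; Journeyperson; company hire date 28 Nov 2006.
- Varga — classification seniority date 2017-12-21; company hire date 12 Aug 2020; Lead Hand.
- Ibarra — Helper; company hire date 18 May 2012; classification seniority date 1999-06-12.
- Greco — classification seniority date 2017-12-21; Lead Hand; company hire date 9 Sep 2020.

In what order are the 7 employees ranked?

By classification: Greco, Varga and Haddad (Lead Hand); then Andersen, Tanaka and Nguyen (Journeyperson); then Ibarra (Helper).
Greco, Varga and Haddad all have classification seniority date 2017-12-21, so the next rule applies.
Among Greco, Varga and Haddad, by company hire date (later first): Greco (9 Sep 2020) before Varga (12 Aug 2020) before Haddad (27 Jan 2007).
Andersen, Tanaka and Nguyen all have classification seniority date 2010-01-05, so the next rule applies.
Among Andersen, Tanaka and Nguyen, by company hire date (later first): Andersen (7 Nov 2010) before Tanaka (27 Mar 2009) before Nguyen (28 Nov 2006).
Full order: Greco, Varga, Haddad, Andersen, Tanaka, Nguyen, Ibarra.

Greco, Varga, Haddad, Andersen, Tanaka, Nguyen, Ibarra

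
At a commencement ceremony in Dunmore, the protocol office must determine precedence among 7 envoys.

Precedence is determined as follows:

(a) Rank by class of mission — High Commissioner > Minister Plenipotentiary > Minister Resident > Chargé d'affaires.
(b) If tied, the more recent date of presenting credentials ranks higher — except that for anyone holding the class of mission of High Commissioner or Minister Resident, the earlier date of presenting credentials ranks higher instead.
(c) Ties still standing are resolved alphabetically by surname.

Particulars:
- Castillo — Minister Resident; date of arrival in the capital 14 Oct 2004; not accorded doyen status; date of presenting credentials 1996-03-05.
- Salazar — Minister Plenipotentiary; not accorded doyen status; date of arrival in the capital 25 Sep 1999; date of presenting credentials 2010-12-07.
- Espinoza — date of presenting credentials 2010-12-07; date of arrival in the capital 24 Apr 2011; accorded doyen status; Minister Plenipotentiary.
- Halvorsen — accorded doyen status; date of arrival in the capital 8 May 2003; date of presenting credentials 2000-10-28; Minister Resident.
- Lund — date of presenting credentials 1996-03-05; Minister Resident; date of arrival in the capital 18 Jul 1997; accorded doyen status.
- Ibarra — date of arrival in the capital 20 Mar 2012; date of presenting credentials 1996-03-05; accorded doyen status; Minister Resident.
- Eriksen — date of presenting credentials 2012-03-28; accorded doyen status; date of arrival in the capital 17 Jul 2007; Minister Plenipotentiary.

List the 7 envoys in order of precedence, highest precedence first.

By class of mission: Eriksen, Espinoza and Salazar (Minister Plenipotentiary); then Castillo, Ibarra, Lund and Halvorsen (Minister Resident).
Among Eriksen, Espinoza and Salazar, by date of presenting credentials (later first): Eriksen (2012-03-28) before Espinoza and Salazar (2010-12-07).
Among Espinoza and Salazar, alphabetically by surname: Espinoza before Salazar.
Among Castillo, Ibarra, Lund and Halvorsen, by date of presenting credentials (earlier first) (reversed rule for this group): Castillo, Ibarra and Lund (1996-03-05) before Halvorsen (2000-10-28).
Among Castillo, Ibarra and Lund, alphabetically by surname: Castillo before Ibarra before Lund.
Full order: Eriksen, Espinoza, Salazar, Castillo, Ibarra, Lund, Halvorsen.

Eriksen, Espinoza, Salazar, Castillo, Ibarra, Lund, Halvorsen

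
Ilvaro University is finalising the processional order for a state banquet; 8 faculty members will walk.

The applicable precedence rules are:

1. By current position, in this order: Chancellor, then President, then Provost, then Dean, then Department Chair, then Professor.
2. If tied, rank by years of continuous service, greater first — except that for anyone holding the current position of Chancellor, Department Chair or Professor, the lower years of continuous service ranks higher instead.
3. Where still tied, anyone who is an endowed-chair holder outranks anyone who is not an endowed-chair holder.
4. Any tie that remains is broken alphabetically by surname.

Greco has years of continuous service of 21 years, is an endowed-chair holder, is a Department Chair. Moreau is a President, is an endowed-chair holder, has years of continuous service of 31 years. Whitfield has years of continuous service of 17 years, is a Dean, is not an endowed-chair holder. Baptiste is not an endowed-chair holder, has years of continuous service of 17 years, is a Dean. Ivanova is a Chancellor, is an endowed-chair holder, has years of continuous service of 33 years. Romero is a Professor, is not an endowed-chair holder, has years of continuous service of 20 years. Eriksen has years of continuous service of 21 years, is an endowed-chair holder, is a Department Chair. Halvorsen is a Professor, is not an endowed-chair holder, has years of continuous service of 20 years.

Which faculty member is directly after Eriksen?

Greco

By current position: Ivanova (Chancellor); then Moreau (President); then Baptiste and Whitfield (Dean); then Eriksen and Greco (Department Chair); then Halvorsen and Romero (Professor).
Baptiste and Whitfield both have years of continuous service 17 years, so the next rule applies.
Baptiste and Whitfield are each not an endowed-chair holder, so the next rule applies.
Among Baptiste and Whitfield, alphabetically by surname: Baptiste before Whitfield.
Eriksen and Greco both have years of continuous service 21 years, so the next rule applies.
Eriksen and Greco are each an endowed-chair holder, so the next rule applies.
Among Eriksen and Greco, alphabetically by surname: Eriksen before Greco.
Halvorsen and Romero both have years of continuous service 20 years, so the next rule applies.
Halvorsen and Romero are each not an endowed-chair holder, so the next rule applies.
Among Halvorsen and Romero, alphabetically by surname: Halvorsen before Romero.
Order: Ivanova, Moreau, Baptiste, Whitfield, Eriksen, Greco, Halvorsen, Romero.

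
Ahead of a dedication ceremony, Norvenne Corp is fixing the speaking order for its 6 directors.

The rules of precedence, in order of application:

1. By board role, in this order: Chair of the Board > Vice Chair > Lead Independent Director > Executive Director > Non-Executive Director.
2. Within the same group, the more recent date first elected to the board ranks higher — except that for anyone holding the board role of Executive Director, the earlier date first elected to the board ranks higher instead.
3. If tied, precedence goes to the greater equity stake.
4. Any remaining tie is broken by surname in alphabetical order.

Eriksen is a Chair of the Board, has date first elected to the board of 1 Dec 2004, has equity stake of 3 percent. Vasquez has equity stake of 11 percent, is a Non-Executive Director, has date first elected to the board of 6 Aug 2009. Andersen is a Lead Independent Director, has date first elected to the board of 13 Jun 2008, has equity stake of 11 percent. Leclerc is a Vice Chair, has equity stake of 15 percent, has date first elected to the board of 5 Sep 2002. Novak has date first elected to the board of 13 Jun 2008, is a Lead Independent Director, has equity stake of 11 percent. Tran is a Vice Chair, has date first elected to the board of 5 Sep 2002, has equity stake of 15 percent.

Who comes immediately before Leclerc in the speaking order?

Eriksen

By board role: Eriksen (Chair of the Board); then Leclerc and Tran (Vice Chair); then Andersen and Novak (Lead Independent Director); then Vasquez (Non-Executive Director).
Leclerc and Tran both have date first elected to the board 5 Sep 2002, so the next rule applies.
Leclerc and Tran both have equity stake 15 percent, so the next rule applies.
Among Leclerc and Tran, alphabetically by surname: Leclerc before Tran.
Andersen and Novak both have date first elected to the board 13 Jun 2008, so the next rule applies.
Andersen and Novak both have equity stake 11 percent, so the next rule applies.
Among Andersen and Novak, alphabetically by surname: Andersen before Novak.
Order: Eriksen, Leclerc, Tran, Andersen, Novak, Vasquez.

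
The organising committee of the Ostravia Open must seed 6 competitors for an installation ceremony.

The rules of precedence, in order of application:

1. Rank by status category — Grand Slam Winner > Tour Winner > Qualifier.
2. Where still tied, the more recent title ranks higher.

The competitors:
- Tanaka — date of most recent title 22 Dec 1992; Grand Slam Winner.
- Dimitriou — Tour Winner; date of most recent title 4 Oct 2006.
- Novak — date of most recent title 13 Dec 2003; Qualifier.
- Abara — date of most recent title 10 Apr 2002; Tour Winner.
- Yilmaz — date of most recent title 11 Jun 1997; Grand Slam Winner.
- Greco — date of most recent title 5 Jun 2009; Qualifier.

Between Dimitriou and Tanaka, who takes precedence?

Tanaka

By status category: Yilmaz and Tanaka (Grand Slam Winner); then Dimitriou and Abara (Tour Winner); then Greco and Novak (Qualifier).
Among Yilmaz and Tanaka, by date of most recent title (later first): Yilmaz (11 Jun 1997) before Tanaka (22 Dec 1992).
Among Dimitriou and Abara, by date of most recent title (later first): Dimitriou (4 Oct 2006) before Abara (10 Apr 2002).
Among Greco and Novak, by date of most recent title (later first): Greco (5 Jun 2009) before Novak (13 Dec 2003).
So Tanaka takes precedence.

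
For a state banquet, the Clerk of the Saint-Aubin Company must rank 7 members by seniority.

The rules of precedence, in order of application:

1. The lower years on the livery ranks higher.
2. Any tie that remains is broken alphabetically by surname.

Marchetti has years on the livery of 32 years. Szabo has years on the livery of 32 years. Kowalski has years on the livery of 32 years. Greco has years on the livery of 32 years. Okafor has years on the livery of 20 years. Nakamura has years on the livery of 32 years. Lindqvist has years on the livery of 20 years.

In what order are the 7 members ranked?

Lindqvist, Okafor, Greco, Kowalski, Marchetti, Nakamura, Szabo

By years on the livery (lower first): Lindqvist and Okafor (both 20 years); then Greco, Kowalski, Marchetti, Nakamura and Szabo (each 32 years).
Among Lindqvist and Okafor, alphabetically by surname: Lindqvist before Okafor.
Among Greco, Kowalski, Marchetti, Nakamura and Szabo, alphabetically by surname: Greco before Kowalski before Marchetti before Nakamura before Szabo.
Full order: Lindqvist, Okafor, Greco, Kowalski, Marchetti, Nakamura, Szabo.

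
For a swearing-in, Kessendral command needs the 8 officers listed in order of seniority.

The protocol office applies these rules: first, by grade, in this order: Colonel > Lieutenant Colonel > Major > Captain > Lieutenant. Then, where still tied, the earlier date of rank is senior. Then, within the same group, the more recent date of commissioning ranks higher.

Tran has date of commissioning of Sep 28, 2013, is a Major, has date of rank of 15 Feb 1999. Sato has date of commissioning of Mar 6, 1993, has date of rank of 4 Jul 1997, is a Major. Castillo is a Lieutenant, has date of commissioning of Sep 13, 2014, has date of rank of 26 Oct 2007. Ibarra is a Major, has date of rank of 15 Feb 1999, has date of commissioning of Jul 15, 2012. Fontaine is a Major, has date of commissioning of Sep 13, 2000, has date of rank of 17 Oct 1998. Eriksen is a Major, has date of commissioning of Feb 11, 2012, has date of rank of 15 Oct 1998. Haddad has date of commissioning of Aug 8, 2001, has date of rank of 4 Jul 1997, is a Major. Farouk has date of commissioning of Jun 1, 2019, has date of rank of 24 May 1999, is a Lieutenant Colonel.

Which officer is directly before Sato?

Haddad

By grade: Farouk (Lieutenant Colonel); then Haddad, Sato, Eriksen, Fontaine, Tran and Ibarra (Major); then Castillo (Lieutenant).
Among Haddad, Sato, Eriksen, Fontaine, Tran and Ibarra, by date of rank (earlier first): Haddad and Sato (4 Jul 1997) before Eriksen (15 Oct 1998) before Fontaine (17 Oct 1998) before Tran and Ibarra (15 Feb 1999).
Among Haddad and Sato, by date of commissioning (later first): Haddad (Aug 8, 2001) before Sato (Mar 6, 1993).
Among Tran and Ibarra, by date of commissioning (later first): Tran (Sep 28, 2013) before Ibarra (Jul 15, 2012).
Order: Farouk, Haddad, Sato, Eriksen, Fontaine, Tran, Ibarra, Castillo.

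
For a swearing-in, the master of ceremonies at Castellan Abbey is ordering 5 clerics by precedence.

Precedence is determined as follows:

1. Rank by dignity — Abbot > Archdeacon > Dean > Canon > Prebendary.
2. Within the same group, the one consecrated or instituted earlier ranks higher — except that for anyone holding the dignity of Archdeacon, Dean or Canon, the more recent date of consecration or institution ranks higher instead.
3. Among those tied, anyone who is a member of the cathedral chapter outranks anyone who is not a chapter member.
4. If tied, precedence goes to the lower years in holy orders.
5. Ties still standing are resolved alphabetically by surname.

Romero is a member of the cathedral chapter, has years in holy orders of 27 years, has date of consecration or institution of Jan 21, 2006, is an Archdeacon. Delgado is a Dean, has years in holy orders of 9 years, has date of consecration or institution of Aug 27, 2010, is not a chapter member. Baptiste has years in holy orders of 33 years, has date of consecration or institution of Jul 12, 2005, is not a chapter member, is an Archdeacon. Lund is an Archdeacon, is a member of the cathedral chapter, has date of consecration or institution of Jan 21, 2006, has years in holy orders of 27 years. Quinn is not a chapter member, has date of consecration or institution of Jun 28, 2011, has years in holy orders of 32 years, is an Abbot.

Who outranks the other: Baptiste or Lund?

By dignity: Quinn (Abbot); then Lund, Romero and Baptiste (Archdeacon); then Delgado (Dean).
Among Lund, Romero and Baptiste, by date of consecration or institution (later first) (reversed rule for this group): Lund and Romero (Jan 21, 2006) before Baptiste (Jul 12, 2005).
Lund and Romero are each a member of the cathedral chapter, so the next rule applies.
Lund and Romero both have years in holy orders 27 years, so the next rule applies.
Among Lund and Romero, alphabetically by surname: Lund before Romero.
So Lund takes precedence.

Lund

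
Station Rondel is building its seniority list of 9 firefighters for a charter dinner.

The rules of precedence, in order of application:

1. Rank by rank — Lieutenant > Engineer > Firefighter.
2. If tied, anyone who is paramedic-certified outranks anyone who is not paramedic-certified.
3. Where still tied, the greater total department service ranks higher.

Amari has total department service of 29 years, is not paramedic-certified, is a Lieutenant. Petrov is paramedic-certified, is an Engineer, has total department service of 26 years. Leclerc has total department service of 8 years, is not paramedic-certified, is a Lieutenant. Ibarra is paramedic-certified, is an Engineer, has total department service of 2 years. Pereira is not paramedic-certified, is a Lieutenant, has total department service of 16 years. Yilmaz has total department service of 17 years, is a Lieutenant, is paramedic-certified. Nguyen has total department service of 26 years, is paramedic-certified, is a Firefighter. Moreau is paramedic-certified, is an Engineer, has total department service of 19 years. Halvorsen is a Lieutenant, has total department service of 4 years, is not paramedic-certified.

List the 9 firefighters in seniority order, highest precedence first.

By rank: Yilmaz, Amari, Pereira, Leclerc and Halvorsen (Lieutenant); then Petrov, Moreau and Ibarra (Engineer); then Nguyen (Firefighter).
Among Yilmaz, Amari, Pereira, Leclerc and Halvorsen, paramedic-certified before not paramedic-certified: Yilmaz (paramedic-certified) before Amari, Pereira, Leclerc and Halvorsen (not paramedic-certified).
Among Amari, Pereira, Leclerc and Halvorsen, by total department service (higher first): Amari (29 years) before Pereira (16 years) before Leclerc (8 years) before Halvorsen (4 years).
Petrov, Moreau and Ibarra are each paramedic-certified, so the next rule applies.
Among Petrov, Moreau and Ibarra, by total department service (higher first): Petrov (26 years) before Moreau (19 years) before Ibarra (2 years).
Full order: Yilmaz, Amari, Pereira, Leclerc, Halvorsen, Petrov, Moreau, Ibarra, Nguyen.

Yilmaz, Amari, Pereira, Leclerc, Halvorsen, Petrov, Moreau, Ibarra, Nguyen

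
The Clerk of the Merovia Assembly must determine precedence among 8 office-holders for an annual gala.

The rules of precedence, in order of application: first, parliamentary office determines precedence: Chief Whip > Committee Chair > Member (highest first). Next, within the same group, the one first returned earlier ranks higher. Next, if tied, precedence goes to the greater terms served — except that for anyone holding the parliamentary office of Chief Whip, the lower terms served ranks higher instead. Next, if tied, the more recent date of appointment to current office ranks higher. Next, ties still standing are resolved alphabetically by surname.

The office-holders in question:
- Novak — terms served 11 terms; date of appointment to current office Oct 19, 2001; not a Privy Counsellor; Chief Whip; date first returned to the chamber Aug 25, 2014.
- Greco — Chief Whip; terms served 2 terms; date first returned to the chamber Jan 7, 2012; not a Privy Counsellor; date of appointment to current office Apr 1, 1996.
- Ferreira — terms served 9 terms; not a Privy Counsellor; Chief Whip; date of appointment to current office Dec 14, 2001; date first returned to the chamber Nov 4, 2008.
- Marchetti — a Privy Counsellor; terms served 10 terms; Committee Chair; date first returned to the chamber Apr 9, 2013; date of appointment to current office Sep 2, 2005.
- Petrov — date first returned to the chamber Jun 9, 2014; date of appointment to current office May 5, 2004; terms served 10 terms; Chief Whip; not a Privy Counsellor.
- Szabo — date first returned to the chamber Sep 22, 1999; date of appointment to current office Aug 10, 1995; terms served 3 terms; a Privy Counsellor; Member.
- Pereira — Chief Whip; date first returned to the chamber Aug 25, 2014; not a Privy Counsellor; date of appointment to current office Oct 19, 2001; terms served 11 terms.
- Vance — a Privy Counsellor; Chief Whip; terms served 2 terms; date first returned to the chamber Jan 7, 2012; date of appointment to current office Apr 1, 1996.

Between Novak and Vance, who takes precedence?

Vance

By parliamentary office: Ferreira, Greco, Vance, Petrov, Novak and Pereira (Chief Whip); then Marchetti (Committee Chair); then Szabo (Member).
Among Ferreira, Greco, Vance, Petrov, Novak and Pereira, by date first returned to the chamber (earlier first): Ferreira (Nov 4, 2008) before Greco and Vance (Jan 7, 2012) before Petrov (Jun 9, 2014) before Novak and Pereira (Aug 25, 2014).
Greco and Vance both have terms served 2 terms, so the next rule applies.
Greco and Vance both have date of appointment to current office Apr 1, 1996, so the next rule applies.
Among Greco and Vance, alphabetically by surname: Greco before Vance.
Novak and Pereira both have terms served 11 terms, so the next rule applies.
Novak and Pereira both have date of appointment to current office Oct 19, 2001, so the next rule applies.
Among Novak and Pereira, alphabetically by surname: Novak before Pereira.
So Vance takes precedence.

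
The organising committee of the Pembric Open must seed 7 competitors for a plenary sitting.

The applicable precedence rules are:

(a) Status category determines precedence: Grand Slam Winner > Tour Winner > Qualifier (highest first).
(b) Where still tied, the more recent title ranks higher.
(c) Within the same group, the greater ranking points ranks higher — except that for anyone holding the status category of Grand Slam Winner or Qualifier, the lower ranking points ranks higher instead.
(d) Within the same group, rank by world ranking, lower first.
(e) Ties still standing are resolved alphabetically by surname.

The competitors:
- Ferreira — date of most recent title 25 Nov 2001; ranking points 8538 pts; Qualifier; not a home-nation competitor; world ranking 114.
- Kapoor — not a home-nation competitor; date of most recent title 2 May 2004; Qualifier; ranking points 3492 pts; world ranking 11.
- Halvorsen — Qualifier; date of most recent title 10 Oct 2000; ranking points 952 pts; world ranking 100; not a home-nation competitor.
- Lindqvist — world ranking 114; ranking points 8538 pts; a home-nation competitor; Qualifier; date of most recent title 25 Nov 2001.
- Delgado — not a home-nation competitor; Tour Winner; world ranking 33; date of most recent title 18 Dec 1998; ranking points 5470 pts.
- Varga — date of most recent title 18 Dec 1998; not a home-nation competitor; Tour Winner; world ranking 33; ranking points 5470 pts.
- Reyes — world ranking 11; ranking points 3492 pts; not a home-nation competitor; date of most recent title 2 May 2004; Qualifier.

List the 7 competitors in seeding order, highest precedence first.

Delgado, Varga, Kapoor, Reyes, Ferreira, Lindqvist, Halvorsen

By status category: Delgado and Varga (Tour Winner); then Kapoor, Reyes, Ferreira, Lindqvist and Halvorsen (Qualifier).
Delgado and Varga both have date of most recent title 18 Dec 1998, so the next rule applies.
Delgado and Varga both have ranking points 5470 pts, so the next rule applies.
Delgado and Varga both have world ranking 33, so the next rule applies.
Among Delgado and Varga, alphabetically by surname: Delgado before Varga.
Among Kapoor, Reyes, Ferreira, Lindqvist and Halvorsen, by date of most recent title (later first): Kapoor and Reyes (2 May 2004) before Ferreira and Lindqvist (25 Nov 2001) before Halvorsen (10 Oct 2000).
Kapoor and Reyes both have ranking points 3492 pts, so the next rule applies.
Kapoor and Reyes both have world ranking 11, so the next rule applies.
Among Kapoor and Reyes, alphabetically by surname: Kapoor before Reyes.
Ferreira and Lindqvist both have ranking points 8538 pts, so the next rule applies.
Ferreira and Lindqvist both have world ranking 114, so the next rule applies.
Among Ferreira and Lindqvist, alphabetically by surname: Ferreira before Lindqvist.
Full order: Delgado, Varga, Kapoor, Reyes, Ferreira, Lindqvist, Halvorsen.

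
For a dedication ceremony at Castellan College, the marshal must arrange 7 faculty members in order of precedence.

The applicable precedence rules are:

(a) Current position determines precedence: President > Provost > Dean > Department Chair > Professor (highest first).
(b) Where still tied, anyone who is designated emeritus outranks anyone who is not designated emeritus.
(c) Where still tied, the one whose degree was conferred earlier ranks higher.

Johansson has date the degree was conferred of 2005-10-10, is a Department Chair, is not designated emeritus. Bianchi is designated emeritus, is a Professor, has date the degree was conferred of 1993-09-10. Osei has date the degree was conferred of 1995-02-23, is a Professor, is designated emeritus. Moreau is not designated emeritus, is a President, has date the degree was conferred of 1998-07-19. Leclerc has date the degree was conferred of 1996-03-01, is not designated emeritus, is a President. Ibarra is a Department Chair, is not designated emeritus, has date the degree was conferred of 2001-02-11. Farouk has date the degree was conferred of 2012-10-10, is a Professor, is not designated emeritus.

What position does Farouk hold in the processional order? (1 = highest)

By current position: Leclerc and Moreau (President); then Ibarra and Johansson (Department Chair); then Bianchi, Osei and Farouk (Professor).
Leclerc and Moreau are each not designated emeritus, so the next rule applies.
Among Leclerc and Moreau, by date the degree was conferred (earlier first): Leclerc (1996-03-01) before Moreau (1998-07-19).
Ibarra and Johansson are each not designated emeritus, so the next rule applies.
Among Ibarra and Johansson, by date the degree was conferred (earlier first): Ibarra (2001-02-11) before Johansson (2005-10-10).
Among Bianchi, Osei and Farouk, designated emeritus before not designated emeritus: Bianchi and Osei (designated emeritus) before Farouk (not designated emeritus).
Among Bianchi and Osei, by date the degree was conferred (earlier first): Bianchi (1993-09-10) before Osei (1995-02-23).
Order: Leclerc, Moreau, Ibarra, Johansson, Bianchi, Osei, Farouk. So position 7.

7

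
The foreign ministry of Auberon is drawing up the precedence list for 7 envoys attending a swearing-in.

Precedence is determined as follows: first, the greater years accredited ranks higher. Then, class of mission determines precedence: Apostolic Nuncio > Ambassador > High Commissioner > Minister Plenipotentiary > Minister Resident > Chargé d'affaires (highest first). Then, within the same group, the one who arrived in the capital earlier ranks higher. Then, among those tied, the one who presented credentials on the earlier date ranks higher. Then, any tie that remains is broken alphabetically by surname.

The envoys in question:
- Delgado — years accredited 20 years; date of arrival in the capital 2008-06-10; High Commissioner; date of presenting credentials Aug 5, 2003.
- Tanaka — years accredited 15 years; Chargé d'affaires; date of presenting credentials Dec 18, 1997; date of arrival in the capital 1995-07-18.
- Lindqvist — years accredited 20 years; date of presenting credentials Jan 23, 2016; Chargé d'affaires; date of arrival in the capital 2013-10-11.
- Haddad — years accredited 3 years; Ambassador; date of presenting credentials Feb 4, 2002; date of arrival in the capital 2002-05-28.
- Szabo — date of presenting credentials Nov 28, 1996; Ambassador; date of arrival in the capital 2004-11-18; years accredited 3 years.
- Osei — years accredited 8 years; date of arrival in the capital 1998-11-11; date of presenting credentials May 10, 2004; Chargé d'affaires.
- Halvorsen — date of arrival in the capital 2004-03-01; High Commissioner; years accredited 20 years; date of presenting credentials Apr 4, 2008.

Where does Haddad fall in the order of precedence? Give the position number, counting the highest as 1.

By years accredited (higher first): Halvorsen, Delgado and Lindqvist (each 20 years); then Tanaka (15 years); then Osei (8 years); then Haddad and Szabo (both 3 years).
Among Halvorsen, Delgado and Lindqvist, by class of mission: Halvorsen and Delgado (High Commissioner) before Lindqvist (Chargé d'affaires).
Among Halvorsen and Delgado, by date of arrival in the capital (earlier first): Halvorsen (2004-03-01) before Delgado (2008-06-10).
Haddad and Szabo are each Ambassador, so the next rule applies.
Among Haddad and Szabo, by date of arrival in the capital (earlier first): Haddad (2002-05-28) before Szabo (2004-11-18).
Order: Halvorsen, Delgado, Lindqvist, Tanaka, Osei, Haddad, Szabo. So position 6.

6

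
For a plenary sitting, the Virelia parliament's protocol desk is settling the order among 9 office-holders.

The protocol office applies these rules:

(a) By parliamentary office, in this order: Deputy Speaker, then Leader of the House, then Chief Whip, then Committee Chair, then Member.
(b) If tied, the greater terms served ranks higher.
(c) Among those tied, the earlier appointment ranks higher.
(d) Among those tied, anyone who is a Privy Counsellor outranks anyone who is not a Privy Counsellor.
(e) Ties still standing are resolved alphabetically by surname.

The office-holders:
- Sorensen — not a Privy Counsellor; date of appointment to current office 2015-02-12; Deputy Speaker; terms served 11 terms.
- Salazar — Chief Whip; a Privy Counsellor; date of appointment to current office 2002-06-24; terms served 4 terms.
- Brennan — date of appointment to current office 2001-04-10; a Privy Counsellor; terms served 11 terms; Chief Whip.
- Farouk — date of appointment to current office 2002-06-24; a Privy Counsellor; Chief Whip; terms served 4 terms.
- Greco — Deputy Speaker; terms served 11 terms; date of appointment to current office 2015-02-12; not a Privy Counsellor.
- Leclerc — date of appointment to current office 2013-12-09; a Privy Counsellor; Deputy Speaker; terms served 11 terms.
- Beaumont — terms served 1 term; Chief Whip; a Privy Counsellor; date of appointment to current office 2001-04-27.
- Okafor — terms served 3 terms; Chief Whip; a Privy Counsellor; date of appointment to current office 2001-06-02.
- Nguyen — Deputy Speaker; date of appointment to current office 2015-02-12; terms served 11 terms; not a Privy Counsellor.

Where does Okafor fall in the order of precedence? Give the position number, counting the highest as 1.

By parliamentary office: Leclerc, Greco, Nguyen and Sorensen (Deputy Speaker); then Brennan, Farouk, Salazar, Okafor and Beaumont (Chief Whip).
Leclerc, Greco, Nguyen and Sorensen all have terms served 11 terms, so the next rule applies.
Among Leclerc, Greco, Nguyen and Sorensen, by date of appointment to current office (earlier first): Leclerc (2013-12-09) before Greco, Nguyen and Sorensen (2015-02-12).
Greco, Nguyen and Sorensen are each not a Privy Counsellor, so the next rule applies.
Among Greco, Nguyen and Sorensen, alphabetically by surname: Greco before Nguyen before Sorensen.
Among Brennan, Farouk, Salazar, Okafor and Beaumont, by terms served (higher first): Brennan (11 terms) before Farouk and Salazar (4 terms) before Okafor (3 terms) before Beaumont (1 term).
Farouk and Salazar both have date of appointment to current office 2002-06-24, so the next rule applies.
Farouk and Salazar are each a Privy Counsellor, so the next rule applies.
Among Farouk and Salazar, alphabetically by surname: Farouk before Salazar.
Order: Leclerc, Greco, Nguyen, Sorensen, Brennan, Farouk, Salazar, Okafor, Beaumont. So position 8.

8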